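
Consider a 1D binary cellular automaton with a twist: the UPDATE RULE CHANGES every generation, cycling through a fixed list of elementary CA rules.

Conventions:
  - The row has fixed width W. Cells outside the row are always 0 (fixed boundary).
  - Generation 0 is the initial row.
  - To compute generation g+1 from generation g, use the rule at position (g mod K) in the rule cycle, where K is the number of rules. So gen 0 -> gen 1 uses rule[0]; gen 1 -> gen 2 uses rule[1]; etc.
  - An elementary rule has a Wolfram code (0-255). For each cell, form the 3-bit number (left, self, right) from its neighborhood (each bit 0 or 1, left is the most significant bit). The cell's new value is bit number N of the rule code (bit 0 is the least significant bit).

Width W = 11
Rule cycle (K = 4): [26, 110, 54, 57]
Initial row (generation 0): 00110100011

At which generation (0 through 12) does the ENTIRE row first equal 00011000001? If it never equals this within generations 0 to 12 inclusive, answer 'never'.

Gen 0: 00110100011
Gen 1 (rule 26): 01100010110
Gen 2 (rule 110): 11100111110
Gen 3 (rule 54): 00011000001
Gen 4 (rule 57): 11010111100
Gen 5 (rule 26): 10000100010
Gen 6 (rule 110): 10001100110
Gen 7 (rule 54): 11010011001
Gen 8 (rule 57): 10101010100
Gen 9 (rule 26): 00000000010
Gen 10 (rule 110): 00000000110
Gen 11 (rule 54): 00000001001
Gen 12 (rule 57): 11111100100

Answer: 3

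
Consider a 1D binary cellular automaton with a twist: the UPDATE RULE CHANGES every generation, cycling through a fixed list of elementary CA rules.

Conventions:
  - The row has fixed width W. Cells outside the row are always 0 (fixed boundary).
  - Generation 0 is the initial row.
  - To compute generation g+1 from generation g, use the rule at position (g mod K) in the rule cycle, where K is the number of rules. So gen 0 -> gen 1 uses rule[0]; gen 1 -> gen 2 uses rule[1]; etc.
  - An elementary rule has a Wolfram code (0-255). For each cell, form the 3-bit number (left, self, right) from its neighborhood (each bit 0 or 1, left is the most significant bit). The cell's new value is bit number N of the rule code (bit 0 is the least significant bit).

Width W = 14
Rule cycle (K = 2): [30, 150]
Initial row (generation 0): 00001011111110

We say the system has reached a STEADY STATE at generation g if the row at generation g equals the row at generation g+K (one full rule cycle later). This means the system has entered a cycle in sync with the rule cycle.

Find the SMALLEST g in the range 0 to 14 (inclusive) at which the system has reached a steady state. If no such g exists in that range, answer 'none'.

Answer: none

Derivation:
Gen 0: 00001011111110
Gen 1 (rule 30): 00011010000001
Gen 2 (rule 150): 00100011000011
Gen 3 (rule 30): 01110110100110
Gen 4 (rule 150): 10100000111001
Gen 5 (rule 30): 10110001100111
Gen 6 (rule 150): 10001010011010
Gen 7 (rule 30): 11011011110011
Gen 8 (rule 150): 00000001101100
Gen 9 (rule 30): 00000011001010
Gen 10 (rule 150): 00000100111011
Gen 11 (rule 30): 00001111100010
Gen 12 (rule 150): 00010111010111
Gen 13 (rule 30): 00110100010100
Gen 14 (rule 150): 01000110110110
Gen 15 (rule 30): 11101100100101
Gen 16 (rule 150): 01000011111101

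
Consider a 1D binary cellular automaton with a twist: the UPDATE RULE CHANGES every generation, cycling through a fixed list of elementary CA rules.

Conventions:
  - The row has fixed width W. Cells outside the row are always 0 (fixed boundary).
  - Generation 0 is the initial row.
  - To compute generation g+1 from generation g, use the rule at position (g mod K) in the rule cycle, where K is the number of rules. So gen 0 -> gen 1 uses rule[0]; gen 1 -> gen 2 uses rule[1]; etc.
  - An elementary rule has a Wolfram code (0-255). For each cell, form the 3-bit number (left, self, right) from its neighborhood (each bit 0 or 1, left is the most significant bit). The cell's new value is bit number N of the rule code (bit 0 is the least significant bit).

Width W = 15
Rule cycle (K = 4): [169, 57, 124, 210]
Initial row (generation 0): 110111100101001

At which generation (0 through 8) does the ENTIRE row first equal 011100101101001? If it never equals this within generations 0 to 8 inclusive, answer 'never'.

Answer: 3

Derivation:
Gen 0: 110111100101001
Gen 1 (rule 169): 101111000010000
Gen 2 (rule 57): 011000111001111
Gen 3 (rule 124): 011100101101001
Gen 4 (rule 210): 101111000100110
Gen 5 (rule 169): 011110010000100
Gen 6 (rule 57): 010001001110011
Gen 7 (rule 124): 011001101011011
Gen 8 (rule 210): 101110100001001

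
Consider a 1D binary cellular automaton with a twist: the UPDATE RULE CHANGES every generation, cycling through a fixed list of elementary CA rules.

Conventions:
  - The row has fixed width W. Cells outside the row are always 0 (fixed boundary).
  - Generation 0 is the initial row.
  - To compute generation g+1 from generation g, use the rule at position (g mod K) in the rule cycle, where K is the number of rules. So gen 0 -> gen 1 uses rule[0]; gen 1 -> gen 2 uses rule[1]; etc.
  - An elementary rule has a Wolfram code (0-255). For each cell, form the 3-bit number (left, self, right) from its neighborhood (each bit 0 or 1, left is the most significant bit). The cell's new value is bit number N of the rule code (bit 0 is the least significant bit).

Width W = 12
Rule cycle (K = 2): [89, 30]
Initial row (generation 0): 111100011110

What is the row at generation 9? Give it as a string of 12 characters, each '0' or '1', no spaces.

Answer: 100111010011

Derivation:
Gen 0: 111100011110
Gen 1 (rule 89): 100111010011
Gen 2 (rule 30): 111100011110
Gen 3 (rule 89): 100111010011
Gen 4 (rule 30): 111100011110
Gen 5 (rule 89): 100111010011
Gen 6 (rule 30): 111100011110
Gen 7 (rule 89): 100111010011
Gen 8 (rule 30): 111100011110
Gen 9 (rule 89): 100111010011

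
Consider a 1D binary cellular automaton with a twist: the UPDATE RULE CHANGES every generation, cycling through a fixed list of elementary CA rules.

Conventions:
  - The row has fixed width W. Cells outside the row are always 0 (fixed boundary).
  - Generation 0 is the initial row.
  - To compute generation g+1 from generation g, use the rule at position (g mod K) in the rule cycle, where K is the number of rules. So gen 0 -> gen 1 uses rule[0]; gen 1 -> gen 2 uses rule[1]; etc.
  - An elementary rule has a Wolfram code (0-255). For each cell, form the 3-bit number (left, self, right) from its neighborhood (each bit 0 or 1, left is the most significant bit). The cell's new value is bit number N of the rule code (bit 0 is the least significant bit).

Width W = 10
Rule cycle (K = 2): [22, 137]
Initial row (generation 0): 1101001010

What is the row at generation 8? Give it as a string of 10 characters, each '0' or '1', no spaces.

Gen 0: 1101001010
Gen 1 (rule 22): 0001111011
Gen 2 (rule 137): 1101110010
Gen 3 (rule 22): 0000001111
Gen 4 (rule 137): 1111101110
Gen 5 (rule 22): 0000000001
Gen 6 (rule 137): 1111111100
Gen 7 (rule 22): 0000000010
Gen 8 (rule 137): 1111111000

Answer: 1111111000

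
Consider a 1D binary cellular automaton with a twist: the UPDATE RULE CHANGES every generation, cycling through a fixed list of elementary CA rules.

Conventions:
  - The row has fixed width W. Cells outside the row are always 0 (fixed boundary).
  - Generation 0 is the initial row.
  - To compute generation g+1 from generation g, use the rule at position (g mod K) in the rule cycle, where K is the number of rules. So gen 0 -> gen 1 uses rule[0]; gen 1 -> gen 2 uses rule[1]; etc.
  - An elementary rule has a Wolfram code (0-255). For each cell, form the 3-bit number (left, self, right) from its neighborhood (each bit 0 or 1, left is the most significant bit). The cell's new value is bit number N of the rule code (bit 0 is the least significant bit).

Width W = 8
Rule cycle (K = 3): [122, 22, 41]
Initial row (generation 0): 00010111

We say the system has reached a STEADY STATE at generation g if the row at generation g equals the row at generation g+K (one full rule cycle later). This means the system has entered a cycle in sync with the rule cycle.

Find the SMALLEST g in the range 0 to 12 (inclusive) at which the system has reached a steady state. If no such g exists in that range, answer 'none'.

Gen 0: 00010111
Gen 1 (rule 122): 00101101
Gen 2 (rule 22): 01100001
Gen 3 (rule 41): 01001100
Gen 4 (rule 122): 10111110
Gen 5 (rule 22): 10000001
Gen 6 (rule 41): 00111100
Gen 7 (rule 122): 01100110
Gen 8 (rule 22): 10011001
Gen 9 (rule 41): 00010000
Gen 10 (rule 122): 00101000
Gen 11 (rule 22): 01101100
Gen 12 (rule 41): 01011001
Gen 13 (rule 122): 10111110
Gen 14 (rule 22): 10000001
Gen 15 (rule 41): 00111100

Answer: none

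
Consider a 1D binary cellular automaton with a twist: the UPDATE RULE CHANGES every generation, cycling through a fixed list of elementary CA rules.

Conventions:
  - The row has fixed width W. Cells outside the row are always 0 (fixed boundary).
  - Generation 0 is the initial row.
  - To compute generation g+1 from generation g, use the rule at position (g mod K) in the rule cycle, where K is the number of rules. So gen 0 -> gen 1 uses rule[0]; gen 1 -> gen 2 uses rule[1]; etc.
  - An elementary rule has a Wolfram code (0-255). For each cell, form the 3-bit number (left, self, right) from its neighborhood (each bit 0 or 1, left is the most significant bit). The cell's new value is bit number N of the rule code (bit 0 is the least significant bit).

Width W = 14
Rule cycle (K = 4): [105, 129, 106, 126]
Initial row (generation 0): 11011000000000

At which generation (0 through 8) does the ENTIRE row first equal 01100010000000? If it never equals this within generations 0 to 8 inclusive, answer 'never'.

Answer: 7

Derivation:
Gen 0: 11011000000000
Gen 1 (rule 105): 11111011111111
Gen 2 (rule 129): 01110001111110
Gen 3 (rule 106): 11010011000010
Gen 4 (rule 126): 11111111100111
Gen 5 (rule 105): 10000000100101
Gen 6 (rule 129): 00111110000000
Gen 7 (rule 106): 01100010000000
Gen 8 (rule 126): 11110111000000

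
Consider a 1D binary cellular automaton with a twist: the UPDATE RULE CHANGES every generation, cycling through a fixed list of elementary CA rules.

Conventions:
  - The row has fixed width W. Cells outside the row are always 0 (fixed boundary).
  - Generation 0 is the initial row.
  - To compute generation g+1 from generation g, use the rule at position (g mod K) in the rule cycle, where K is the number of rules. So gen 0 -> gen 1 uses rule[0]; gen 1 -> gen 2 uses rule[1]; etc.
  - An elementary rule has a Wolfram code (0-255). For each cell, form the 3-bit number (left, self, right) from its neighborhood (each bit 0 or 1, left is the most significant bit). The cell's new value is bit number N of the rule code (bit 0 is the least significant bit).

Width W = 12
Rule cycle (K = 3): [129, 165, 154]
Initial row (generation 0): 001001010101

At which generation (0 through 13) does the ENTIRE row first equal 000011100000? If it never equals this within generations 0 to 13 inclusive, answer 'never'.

Gen 0: 001001010101
Gen 1 (rule 129): 100000000000
Gen 2 (rule 165): 101111111111
Gen 3 (rule 154): 001111111110
Gen 4 (rule 129): 100111111100
Gen 5 (rule 165): 100011111001
Gen 6 (rule 154): 010111110110
Gen 7 (rule 129): 000011100000
Gen 8 (rule 165): 111001001111
Gen 9 (rule 154): 110110111110
Gen 10 (rule 129): 000000011100
Gen 11 (rule 165): 111111001001
Gen 12 (rule 154): 111110110110
Gen 13 (rule 129): 011100000000

Answer: 7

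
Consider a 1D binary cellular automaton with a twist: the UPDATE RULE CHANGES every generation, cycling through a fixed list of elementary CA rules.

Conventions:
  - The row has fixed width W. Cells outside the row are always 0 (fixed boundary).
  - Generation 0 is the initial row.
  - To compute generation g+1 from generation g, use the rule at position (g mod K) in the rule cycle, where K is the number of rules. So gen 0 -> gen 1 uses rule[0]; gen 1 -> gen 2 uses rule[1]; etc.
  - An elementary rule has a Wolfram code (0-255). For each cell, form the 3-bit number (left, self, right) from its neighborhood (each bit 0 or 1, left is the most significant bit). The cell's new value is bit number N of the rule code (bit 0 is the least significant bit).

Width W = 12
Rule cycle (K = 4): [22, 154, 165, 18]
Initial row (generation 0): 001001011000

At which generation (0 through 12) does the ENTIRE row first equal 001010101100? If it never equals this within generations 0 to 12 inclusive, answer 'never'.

Gen 0: 001001011000
Gen 1 (rule 22): 011111000100
Gen 2 (rule 154): 111110101010
Gen 3 (rule 165): 011101111110
Gen 4 (rule 18): 100000000001
Gen 5 (rule 22): 110000000011
Gen 6 (rule 154): 101000000110
Gen 7 (rule 165): 111011110000
Gen 8 (rule 18): 000000001000
Gen 9 (rule 22): 000000011100
Gen 10 (rule 154): 000000111010
Gen 11 (rule 165): 111110010110
Gen 12 (rule 18): 000001100001

Answer: never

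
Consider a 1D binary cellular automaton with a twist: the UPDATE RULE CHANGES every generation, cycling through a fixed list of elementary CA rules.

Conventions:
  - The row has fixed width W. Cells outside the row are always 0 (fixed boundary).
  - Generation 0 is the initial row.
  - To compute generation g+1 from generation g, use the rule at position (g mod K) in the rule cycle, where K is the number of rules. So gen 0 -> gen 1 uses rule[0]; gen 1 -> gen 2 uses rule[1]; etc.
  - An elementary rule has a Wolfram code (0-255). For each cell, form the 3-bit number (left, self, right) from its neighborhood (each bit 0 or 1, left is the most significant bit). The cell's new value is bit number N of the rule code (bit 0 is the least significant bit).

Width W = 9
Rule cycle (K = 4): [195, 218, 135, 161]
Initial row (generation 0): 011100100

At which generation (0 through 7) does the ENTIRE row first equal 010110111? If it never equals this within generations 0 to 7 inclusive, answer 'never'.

Gen 0: 011100100
Gen 1 (rule 195): 101101001
Gen 2 (rule 218): 001100110
Gen 3 (rule 135): 110001000
Gen 4 (rule 161): 000100011
Gen 5 (rule 195): 111001101
Gen 6 (rule 218): 111111100
Gen 7 (rule 135): 011111001

Answer: never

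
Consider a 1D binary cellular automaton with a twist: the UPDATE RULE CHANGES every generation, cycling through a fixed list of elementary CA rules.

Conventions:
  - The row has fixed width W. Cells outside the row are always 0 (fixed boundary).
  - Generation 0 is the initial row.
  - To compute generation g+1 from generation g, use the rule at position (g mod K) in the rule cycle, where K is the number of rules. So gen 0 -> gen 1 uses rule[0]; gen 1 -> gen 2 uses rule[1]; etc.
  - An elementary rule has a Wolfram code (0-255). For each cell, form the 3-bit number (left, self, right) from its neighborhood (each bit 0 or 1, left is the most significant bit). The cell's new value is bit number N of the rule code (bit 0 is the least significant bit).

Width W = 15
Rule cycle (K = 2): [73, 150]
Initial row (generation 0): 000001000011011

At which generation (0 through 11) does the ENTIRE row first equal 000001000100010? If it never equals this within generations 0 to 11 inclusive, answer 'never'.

Answer: 5

Derivation:
Gen 0: 000001000011011
Gen 1 (rule 73): 111100011011011
Gen 2 (rule 150): 011010100000000
Gen 3 (rule 73): 011000001111111
Gen 4 (rule 150): 100100010111110
Gen 5 (rule 73): 000001000100010
Gen 6 (rule 150): 000011101110111
Gen 7 (rule 73): 111010101010101
Gen 8 (rule 150): 010010101010101
Gen 9 (rule 73): 000000000000000
Gen 10 (rule 150): 000000000000000
Gen 11 (rule 73): 111111111111111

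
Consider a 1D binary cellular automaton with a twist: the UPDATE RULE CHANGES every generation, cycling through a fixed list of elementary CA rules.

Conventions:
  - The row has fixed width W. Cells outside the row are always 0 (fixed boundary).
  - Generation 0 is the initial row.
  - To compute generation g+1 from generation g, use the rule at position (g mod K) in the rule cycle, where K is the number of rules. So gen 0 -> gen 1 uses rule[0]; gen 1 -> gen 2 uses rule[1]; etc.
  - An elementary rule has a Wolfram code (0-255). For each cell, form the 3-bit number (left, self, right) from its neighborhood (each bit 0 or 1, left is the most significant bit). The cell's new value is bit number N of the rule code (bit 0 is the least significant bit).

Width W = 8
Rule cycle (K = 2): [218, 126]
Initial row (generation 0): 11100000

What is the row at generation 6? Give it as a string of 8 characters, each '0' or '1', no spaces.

Gen 0: 11100000
Gen 1 (rule 218): 11110000
Gen 2 (rule 126): 10011000
Gen 3 (rule 218): 01111100
Gen 4 (rule 126): 11000110
Gen 5 (rule 218): 11101111
Gen 6 (rule 126): 10111001

Answer: 10111001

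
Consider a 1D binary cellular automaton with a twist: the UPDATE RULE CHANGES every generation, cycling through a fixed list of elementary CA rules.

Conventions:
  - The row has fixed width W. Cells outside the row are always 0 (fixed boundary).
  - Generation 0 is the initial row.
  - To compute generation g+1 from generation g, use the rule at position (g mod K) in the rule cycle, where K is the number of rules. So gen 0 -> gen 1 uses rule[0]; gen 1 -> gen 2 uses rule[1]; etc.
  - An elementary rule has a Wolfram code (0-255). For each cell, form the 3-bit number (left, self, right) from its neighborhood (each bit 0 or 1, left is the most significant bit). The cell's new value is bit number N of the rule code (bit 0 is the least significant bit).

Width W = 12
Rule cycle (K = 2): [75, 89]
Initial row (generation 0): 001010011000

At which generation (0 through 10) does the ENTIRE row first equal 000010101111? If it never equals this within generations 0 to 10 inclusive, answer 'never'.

Gen 0: 001010011000
Gen 1 (rule 75): 110000111011
Gen 2 (rule 89): 111110101011
Gen 3 (rule 75): 100010000011
Gen 4 (rule 89): 011001111011
Gen 5 (rule 75): 111011001011
Gen 6 (rule 89): 101011100011
Gen 7 (rule 75): 000010101111
Gen 8 (rule 89): 111000001001
Gen 9 (rule 75): 101011110010
Gen 10 (rule 89): 000010011001

Answer: 7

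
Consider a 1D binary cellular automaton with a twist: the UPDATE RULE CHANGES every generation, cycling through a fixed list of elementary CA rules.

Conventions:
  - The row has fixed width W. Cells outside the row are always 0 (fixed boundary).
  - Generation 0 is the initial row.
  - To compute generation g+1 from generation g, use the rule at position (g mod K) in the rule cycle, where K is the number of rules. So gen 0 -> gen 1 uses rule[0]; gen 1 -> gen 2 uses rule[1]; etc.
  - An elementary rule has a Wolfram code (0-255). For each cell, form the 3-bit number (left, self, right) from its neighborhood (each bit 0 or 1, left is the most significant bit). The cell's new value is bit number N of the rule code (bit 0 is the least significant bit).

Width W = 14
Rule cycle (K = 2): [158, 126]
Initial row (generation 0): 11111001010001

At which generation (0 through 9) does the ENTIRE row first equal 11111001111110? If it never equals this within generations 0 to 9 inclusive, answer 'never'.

Answer: 3

Derivation:
Gen 0: 11111001010001
Gen 1 (rule 158): 11110111011011
Gen 2 (rule 126): 10011101111111
Gen 3 (rule 158): 11111001111110
Gen 4 (rule 126): 10001111000011
Gen 5 (rule 158): 11011110100110
Gen 6 (rule 126): 11110011111111
Gen 7 (rule 158): 11101111111110
Gen 8 (rule 126): 10111000000011
Gen 9 (rule 158): 10110100000110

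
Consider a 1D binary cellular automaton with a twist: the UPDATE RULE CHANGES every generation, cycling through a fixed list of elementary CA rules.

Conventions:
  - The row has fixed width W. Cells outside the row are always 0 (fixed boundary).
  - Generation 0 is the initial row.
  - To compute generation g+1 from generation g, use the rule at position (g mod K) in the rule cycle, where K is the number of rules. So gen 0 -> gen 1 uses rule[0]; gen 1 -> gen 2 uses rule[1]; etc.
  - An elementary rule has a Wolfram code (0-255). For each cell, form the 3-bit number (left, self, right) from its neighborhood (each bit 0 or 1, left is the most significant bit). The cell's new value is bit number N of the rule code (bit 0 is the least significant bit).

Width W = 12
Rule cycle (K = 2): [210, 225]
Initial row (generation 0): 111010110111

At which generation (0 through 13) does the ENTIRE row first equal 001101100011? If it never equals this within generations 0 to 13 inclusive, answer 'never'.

Gen 0: 111010110111
Gen 1 (rule 210): 011000010011
Gen 2 (rule 225): 001011000001
Gen 3 (rule 210): 010001100010
Gen 4 (rule 225): 000100101000
Gen 5 (rule 210): 001011000100
Gen 6 (rule 225): 100101010001
Gen 7 (rule 210): 011000001010
Gen 8 (rule 225): 001011100100
Gen 9 (rule 210): 010001111010
Gen 10 (rule 225): 000100111100
Gen 11 (rule 210): 001011011110
Gen 12 (rule 225): 100101101110
Gen 13 (rule 210): 011000100111

Answer: never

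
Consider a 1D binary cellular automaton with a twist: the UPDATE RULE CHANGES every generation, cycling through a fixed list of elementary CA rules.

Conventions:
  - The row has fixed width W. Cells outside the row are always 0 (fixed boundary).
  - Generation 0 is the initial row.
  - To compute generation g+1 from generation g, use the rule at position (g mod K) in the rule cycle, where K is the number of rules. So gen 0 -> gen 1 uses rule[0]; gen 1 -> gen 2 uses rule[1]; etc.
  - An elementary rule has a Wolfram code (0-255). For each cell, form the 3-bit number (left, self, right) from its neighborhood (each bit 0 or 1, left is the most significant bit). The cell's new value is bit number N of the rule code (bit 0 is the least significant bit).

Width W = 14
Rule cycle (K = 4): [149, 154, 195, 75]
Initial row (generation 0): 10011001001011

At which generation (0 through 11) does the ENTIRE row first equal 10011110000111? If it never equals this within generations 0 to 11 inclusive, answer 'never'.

Gen 0: 10011001001011
Gen 1 (rule 149): 11000101101000
Gen 2 (rule 154): 10101001000100
Gen 3 (rule 195): 00000010011001
Gen 4 (rule 75): 11111100111010
Gen 5 (rule 149): 01111010010011
Gen 6 (rule 154): 11110001101110
Gen 7 (rule 195): 01110110100110
Gen 8 (rule 75): 11010110001110
Gen 9 (rule 149): 00010001100101
Gen 10 (rule 154): 00101011011000
Gen 11 (rule 195): 11000001001011

Answer: never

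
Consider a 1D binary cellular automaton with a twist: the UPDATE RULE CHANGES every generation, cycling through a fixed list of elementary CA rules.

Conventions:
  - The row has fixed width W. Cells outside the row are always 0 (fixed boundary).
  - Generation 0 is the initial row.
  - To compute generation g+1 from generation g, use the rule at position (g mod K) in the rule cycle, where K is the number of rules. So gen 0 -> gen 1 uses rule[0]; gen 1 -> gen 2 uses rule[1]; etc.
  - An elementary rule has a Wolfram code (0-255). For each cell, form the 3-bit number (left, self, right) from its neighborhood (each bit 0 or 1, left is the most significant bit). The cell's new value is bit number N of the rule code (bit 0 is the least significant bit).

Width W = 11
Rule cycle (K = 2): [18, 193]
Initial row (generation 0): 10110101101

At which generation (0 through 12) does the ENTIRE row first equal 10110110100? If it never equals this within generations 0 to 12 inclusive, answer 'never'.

Gen 0: 10110101101
Gen 1 (rule 18): 00000000000
Gen 2 (rule 193): 11111111111
Gen 3 (rule 18): 00000000000
Gen 4 (rule 193): 11111111111
Gen 5 (rule 18): 00000000000
Gen 6 (rule 193): 11111111111
Gen 7 (rule 18): 00000000000
Gen 8 (rule 193): 11111111111
Gen 9 (rule 18): 00000000000
Gen 10 (rule 193): 11111111111
Gen 11 (rule 18): 00000000000
Gen 12 (rule 193): 11111111111

Answer: never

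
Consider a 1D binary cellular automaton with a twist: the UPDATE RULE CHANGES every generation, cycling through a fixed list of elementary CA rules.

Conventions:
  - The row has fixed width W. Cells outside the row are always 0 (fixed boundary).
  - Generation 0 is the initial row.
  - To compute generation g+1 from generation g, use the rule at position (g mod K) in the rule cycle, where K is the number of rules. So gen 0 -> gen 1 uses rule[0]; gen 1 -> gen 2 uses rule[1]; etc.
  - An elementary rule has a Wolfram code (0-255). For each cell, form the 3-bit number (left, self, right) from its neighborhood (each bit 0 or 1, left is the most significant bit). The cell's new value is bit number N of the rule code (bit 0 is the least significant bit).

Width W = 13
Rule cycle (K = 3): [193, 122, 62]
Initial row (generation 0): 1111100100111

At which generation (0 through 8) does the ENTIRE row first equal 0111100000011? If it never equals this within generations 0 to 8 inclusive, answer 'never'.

Answer: 1

Derivation:
Gen 0: 1111100100111
Gen 1 (rule 193): 0111100000011
Gen 2 (rule 122): 1100110000111
Gen 3 (rule 62): 1011101001100
Gen 4 (rule 193): 0001100000101
Gen 5 (rule 122): 0011110001010
Gen 6 (rule 62): 0110001011111
Gen 7 (rule 193): 0010100001111
Gen 8 (rule 122): 0101010011001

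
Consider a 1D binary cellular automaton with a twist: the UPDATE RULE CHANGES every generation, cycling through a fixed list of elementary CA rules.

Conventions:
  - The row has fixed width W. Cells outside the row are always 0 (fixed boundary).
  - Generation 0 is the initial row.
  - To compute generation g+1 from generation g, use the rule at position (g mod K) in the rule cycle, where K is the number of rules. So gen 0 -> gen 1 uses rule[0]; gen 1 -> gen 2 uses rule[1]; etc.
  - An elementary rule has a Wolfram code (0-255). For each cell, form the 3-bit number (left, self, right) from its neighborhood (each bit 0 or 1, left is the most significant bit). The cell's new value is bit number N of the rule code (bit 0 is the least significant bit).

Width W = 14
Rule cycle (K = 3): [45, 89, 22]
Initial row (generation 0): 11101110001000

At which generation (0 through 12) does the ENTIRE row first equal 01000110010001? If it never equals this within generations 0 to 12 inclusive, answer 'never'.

Answer: never

Derivation:
Gen 0: 11101110001000
Gen 1 (rule 45): 10011000101011
Gen 2 (rule 89): 01011110000011
Gen 3 (rule 22): 11000001000100
Gen 4 (rule 45): 10011101010101
Gen 5 (rule 89): 01010100000000
Gen 6 (rule 22): 11010110000000
Gen 7 (rule 45): 10111100111111
Gen 8 (rule 89): 00100110100001
Gen 9 (rule 22): 01111000110011
Gen 10 (rule 45): 01000010100010
Gen 11 (rule 89): 00111000011001
Gen 12 (rule 22): 01000100100111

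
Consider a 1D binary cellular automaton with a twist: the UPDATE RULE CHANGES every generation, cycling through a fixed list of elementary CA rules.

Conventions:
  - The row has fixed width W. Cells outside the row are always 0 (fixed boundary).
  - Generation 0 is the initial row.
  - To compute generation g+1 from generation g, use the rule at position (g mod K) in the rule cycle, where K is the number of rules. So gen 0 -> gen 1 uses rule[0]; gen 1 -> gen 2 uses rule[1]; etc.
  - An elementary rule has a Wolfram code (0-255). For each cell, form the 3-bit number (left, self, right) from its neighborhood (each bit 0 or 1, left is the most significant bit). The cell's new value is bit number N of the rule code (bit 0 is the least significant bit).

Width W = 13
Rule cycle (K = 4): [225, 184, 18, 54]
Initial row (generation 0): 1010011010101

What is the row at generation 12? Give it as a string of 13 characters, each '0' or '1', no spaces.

Answer: 1110000000111

Derivation:
Gen 0: 1010011010101
Gen 1 (rule 225): 0100001101010
Gen 2 (rule 184): 0010001010101
Gen 3 (rule 18): 0101010000000
Gen 4 (rule 54): 1111111000000
Gen 5 (rule 225): 0111111011111
Gen 6 (rule 184): 0111110111110
Gen 7 (rule 18): 1000000000001
Gen 8 (rule 54): 1100000000011
Gen 9 (rule 225): 0101111111001
Gen 10 (rule 184): 0011111110100
Gen 11 (rule 18): 0100000000010
Gen 12 (rule 54): 1110000000111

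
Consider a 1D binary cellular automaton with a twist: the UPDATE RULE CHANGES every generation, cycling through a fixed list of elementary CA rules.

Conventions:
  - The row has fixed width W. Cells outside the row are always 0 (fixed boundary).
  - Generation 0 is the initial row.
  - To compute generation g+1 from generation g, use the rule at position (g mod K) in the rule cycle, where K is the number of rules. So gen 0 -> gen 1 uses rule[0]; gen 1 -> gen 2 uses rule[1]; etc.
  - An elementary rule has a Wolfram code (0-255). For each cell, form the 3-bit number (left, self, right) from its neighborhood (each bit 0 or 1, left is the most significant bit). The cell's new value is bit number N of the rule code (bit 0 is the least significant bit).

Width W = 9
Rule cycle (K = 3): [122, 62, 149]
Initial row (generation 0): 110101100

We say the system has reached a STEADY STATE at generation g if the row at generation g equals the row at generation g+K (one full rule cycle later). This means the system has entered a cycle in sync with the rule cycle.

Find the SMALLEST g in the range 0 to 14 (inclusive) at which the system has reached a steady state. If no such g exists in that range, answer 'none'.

Gen 0: 110101100
Gen 1 (rule 122): 111011110
Gen 2 (rule 62): 100110001
Gen 3 (rule 149): 110001101
Gen 4 (rule 122): 111011110
Gen 5 (rule 62): 100110001
Gen 6 (rule 149): 110001101
Gen 7 (rule 122): 111011110
Gen 8 (rule 62): 100110001
Gen 9 (rule 149): 110001101
Gen 10 (rule 122): 111011110
Gen 11 (rule 62): 100110001
Gen 12 (rule 149): 110001101
Gen 13 (rule 122): 111011110
Gen 14 (rule 62): 100110001
Gen 15 (rule 149): 110001101
Gen 16 (rule 122): 111011110
Gen 17 (rule 62): 100110001

Answer: 1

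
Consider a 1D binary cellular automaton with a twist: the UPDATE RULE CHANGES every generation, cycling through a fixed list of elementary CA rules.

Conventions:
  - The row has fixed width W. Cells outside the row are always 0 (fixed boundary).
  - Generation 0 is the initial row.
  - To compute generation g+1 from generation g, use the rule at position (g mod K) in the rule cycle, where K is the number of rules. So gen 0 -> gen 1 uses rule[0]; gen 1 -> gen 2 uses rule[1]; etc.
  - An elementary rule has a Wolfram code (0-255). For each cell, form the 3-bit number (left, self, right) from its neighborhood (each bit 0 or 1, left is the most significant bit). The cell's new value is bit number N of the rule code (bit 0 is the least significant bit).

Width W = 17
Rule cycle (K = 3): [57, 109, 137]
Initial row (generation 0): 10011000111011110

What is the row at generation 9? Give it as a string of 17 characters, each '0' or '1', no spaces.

Answer: 11100000000000010

Derivation:
Gen 0: 10011000111011110
Gen 1 (rule 57): 01010110100110001
Gen 2 (rule 109): 01111111100110101
Gen 3 (rule 137): 01111111000100000
Gen 4 (rule 57): 01000000110011111
Gen 5 (rule 109): 01011110110010001
Gen 6 (rule 137): 00011100100000100
Gen 7 (rule 57): 11010010011110011
Gen 8 (rule 109): 11110010010010011
Gen 9 (rule 137): 11100000000000010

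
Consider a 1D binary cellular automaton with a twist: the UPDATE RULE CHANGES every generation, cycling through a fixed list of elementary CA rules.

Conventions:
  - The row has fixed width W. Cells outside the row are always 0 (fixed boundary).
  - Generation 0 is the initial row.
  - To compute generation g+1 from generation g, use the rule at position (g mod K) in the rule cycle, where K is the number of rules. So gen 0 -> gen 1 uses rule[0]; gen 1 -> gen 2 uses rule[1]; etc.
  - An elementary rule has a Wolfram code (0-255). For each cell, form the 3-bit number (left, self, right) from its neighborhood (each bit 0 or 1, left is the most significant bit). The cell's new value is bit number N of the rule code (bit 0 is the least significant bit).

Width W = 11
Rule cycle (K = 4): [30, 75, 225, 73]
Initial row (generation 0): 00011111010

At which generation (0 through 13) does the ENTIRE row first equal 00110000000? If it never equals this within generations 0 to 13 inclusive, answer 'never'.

Answer: never

Derivation:
Gen 0: 00011111010
Gen 1 (rule 30): 00110000011
Gen 2 (rule 75): 11110111111
Gen 3 (rule 225): 01111011111
Gen 4 (rule 73): 01001010001
Gen 5 (rule 30): 11111011011
Gen 6 (rule 75): 10001011011
Gen 7 (rule 225): 00100101101
Gen 8 (rule 73): 10000001100
Gen 9 (rule 30): 11000011010
Gen 10 (rule 75): 11011111000
Gen 11 (rule 225): 01101111011
Gen 12 (rule 73): 01101001011
Gen 13 (rule 30): 11001111010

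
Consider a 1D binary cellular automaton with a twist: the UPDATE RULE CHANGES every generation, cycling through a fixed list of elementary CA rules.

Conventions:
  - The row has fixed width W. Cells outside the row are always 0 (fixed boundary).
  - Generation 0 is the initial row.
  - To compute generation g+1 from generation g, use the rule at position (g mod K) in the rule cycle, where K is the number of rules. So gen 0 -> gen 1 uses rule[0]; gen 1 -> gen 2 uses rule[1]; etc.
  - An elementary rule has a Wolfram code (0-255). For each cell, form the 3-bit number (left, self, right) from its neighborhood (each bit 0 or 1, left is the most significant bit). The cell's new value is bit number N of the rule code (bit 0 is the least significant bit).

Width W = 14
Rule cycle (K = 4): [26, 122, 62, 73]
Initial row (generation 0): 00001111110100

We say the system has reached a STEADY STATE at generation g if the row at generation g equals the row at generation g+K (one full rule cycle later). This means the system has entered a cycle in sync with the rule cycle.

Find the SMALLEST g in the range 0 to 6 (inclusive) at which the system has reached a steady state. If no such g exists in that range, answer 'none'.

Answer: none

Derivation:
Gen 0: 00001111110100
Gen 1 (rule 26): 00011000000010
Gen 2 (rule 122): 00111100000101
Gen 3 (rule 62): 01100010001111
Gen 4 (rule 73): 01101000101001
Gen 5 (rule 26): 11000101000110
Gen 6 (rule 122): 11101010101111
Gen 7 (rule 62): 10011111111000
Gen 8 (rule 73): 00010000001011
Gen 9 (rule 26): 00101000010010
Gen 10 (rule 122): 01010100101101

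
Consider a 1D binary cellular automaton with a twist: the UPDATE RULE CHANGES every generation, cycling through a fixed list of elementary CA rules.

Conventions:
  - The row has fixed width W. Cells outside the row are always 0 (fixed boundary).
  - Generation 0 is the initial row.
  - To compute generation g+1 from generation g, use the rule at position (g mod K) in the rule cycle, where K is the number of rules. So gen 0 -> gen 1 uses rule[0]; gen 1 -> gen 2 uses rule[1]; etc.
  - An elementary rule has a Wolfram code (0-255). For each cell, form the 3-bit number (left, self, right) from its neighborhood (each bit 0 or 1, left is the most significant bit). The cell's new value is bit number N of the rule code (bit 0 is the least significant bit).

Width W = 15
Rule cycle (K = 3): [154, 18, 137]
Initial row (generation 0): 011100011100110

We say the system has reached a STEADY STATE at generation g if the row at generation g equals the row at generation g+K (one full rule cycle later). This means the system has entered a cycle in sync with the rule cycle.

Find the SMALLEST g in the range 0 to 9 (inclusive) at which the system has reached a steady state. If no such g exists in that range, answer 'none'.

Answer: 5

Derivation:
Gen 0: 011100011100110
Gen 1 (rule 154): 111010111011101
Gen 2 (rule 18): 000000000000000
Gen 3 (rule 137): 111111111111111
Gen 4 (rule 154): 111111111111110
Gen 5 (rule 18): 000000000000001
Gen 6 (rule 137): 111111111111100
Gen 7 (rule 154): 111111111111010
Gen 8 (rule 18): 000000000000001
Gen 9 (rule 137): 111111111111100
Gen 10 (rule 154): 111111111111010
Gen 11 (rule 18): 000000000000001
Gen 12 (rule 137): 111111111111100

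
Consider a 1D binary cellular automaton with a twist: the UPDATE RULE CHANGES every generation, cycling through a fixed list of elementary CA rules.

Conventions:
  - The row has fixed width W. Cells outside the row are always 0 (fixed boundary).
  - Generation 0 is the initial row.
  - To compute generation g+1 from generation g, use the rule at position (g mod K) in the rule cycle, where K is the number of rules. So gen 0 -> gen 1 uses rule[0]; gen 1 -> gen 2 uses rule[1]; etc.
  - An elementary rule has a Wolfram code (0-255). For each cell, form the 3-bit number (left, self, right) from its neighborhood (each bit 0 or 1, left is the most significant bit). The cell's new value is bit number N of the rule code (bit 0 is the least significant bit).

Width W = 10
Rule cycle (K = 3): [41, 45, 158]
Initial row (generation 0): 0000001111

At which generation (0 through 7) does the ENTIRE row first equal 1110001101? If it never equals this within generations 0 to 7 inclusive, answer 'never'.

Answer: never

Derivation:
Gen 0: 0000001111
Gen 1 (rule 41): 1111101000
Gen 2 (rule 45): 1000011011
Gen 3 (rule 158): 1100110010
Gen 4 (rule 41): 1000100000
Gen 5 (rule 45): 1010101111
Gen 6 (rule 158): 1010101110
Gen 7 (rule 41): 0101011000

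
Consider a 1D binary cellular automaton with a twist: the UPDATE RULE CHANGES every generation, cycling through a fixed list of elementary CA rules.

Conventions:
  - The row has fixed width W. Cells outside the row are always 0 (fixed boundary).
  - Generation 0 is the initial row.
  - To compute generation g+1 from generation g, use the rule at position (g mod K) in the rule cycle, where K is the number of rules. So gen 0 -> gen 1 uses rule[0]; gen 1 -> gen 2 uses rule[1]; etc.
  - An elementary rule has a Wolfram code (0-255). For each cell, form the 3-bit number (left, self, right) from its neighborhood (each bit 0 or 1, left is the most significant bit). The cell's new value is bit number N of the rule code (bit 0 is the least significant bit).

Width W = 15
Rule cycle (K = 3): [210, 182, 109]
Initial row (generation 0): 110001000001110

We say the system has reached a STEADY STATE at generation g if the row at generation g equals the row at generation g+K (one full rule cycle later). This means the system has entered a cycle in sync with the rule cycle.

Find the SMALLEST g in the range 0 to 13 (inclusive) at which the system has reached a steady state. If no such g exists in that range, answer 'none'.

Gen 0: 110001000001110
Gen 1 (rule 210): 011010100010111
Gen 2 (rule 182): 100111110111010
Gen 3 (rule 109): 100100011101110
Gen 4 (rule 210): 011010101100111
Gen 5 (rule 182): 100111110011010
Gen 6 (rule 109): 100100010011110
Gen 7 (rule 210): 011010101101111
Gen 8 (rule 182): 100111110010110
Gen 9 (rule 109): 100100010011110
Gen 10 (rule 210): 011010101101111
Gen 11 (rule 182): 100111110010110
Gen 12 (rule 109): 100100010011110
Gen 13 (rule 210): 011010101101111
Gen 14 (rule 182): 100111110010110
Gen 15 (rule 109): 100100010011110
Gen 16 (rule 210): 011010101101111

Answer: 6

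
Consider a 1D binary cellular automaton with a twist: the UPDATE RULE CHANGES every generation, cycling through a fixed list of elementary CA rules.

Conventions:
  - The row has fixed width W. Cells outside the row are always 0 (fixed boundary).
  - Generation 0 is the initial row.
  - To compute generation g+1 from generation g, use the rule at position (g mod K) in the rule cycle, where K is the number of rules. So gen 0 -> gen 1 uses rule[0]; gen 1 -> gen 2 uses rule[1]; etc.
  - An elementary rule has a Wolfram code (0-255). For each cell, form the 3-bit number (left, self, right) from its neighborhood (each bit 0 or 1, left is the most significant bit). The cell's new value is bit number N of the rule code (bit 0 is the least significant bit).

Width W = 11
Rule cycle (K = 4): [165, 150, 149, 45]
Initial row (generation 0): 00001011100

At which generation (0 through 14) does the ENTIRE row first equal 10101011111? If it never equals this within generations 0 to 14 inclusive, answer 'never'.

Answer: 8

Derivation:
Gen 0: 00001011100
Gen 1 (rule 165): 11101101001
Gen 2 (rule 150): 01000001111
Gen 3 (rule 149): 01111100110
Gen 4 (rule 45): 01000000100
Gen 5 (rule 165): 01011110101
Gen 6 (rule 150): 11001100101
Gen 7 (rule 149): 00100010101
Gen 8 (rule 45): 10101011111
Gen 9 (rule 165): 11111101110
Gen 10 (rule 150): 01111000101
Gen 11 (rule 149): 00110110101
Gen 12 (rule 45): 10101101111
Gen 13 (rule 165): 11110010110
Gen 14 (rule 150): 01101110001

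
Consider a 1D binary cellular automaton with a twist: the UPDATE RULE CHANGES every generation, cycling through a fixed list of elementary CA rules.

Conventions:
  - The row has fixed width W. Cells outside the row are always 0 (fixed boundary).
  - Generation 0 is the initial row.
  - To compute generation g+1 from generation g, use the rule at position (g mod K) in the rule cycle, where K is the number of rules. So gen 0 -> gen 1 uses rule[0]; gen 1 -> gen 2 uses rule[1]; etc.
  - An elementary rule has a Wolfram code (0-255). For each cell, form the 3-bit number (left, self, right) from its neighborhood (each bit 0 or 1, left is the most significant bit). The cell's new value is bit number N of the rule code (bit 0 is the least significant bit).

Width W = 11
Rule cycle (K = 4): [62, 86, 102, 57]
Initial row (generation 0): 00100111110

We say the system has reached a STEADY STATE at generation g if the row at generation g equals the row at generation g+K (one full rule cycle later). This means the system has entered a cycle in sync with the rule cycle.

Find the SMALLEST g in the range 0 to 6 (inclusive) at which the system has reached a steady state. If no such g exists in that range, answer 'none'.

Gen 0: 00100111110
Gen 1 (rule 62): 01111100001
Gen 2 (rule 86): 10000110011
Gen 3 (rule 102): 10001010101
Gen 4 (rule 57): 01100101010
Gen 5 (rule 62): 11011111111
Gen 6 (rule 86): 01000000001
Gen 7 (rule 102): 11000000011
Gen 8 (rule 57): 10111111010
Gen 9 (rule 62): 11100000111
Gen 10 (rule 86): 00110001001

Answer: none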